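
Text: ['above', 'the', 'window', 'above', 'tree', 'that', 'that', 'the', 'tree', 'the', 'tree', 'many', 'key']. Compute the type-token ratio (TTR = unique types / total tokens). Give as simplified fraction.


Tokens: 13
Unique types: ('above', 'key', 'many', 'that', 'the', 'tree', 'window') = 7
TTR = 7/13
Already in lowest terms.

7/13


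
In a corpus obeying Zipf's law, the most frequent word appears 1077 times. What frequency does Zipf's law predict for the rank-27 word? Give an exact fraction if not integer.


Zipf's law: freq(rank) = f1 / rank
f1 = 1077, rank = 27
freq = 1077 / 27
GCD(1077, 27) = 3
Simplified: 359/9

359/9


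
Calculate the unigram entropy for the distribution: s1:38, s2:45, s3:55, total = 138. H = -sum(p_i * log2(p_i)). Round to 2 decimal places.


Computing entropy H = -sum(p_i * log2(p_i)):
  s1: p = 38/138 = 0.2754, -p*log2(p) = 0.5123
  s2: p = 45/138 = 0.3261, -p*log2(p) = 0.5272
  s3: p = 55/138 = 0.3986, -p*log2(p) = 0.5289
H = sum of terms = 1.5684
Rounded to 2 decimals: 1.57

1.57


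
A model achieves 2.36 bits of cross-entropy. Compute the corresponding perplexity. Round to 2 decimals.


Perplexity formula: PP = 2^H
H = 2.36
PP = 2^2.36
Decompose: 2^2.36 = 2^2 * 2^0.36
2^2 = 4, 2^0.36 ~ 1.2834259
PP ~ 4 * 1.2834259 = 5.1337036
Rounded to 2 decimals: 5.13

5.13


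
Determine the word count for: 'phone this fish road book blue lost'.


Counting words by splitting on spaces:
  Word 1: 'phone'
  Word 2: 'this'
  Word 3: 'fish'
  Word 4: 'road'
  Word 5: 'book'
  Word 6: 'blue'
  Word 7: 'lost'
Total words: 7

7


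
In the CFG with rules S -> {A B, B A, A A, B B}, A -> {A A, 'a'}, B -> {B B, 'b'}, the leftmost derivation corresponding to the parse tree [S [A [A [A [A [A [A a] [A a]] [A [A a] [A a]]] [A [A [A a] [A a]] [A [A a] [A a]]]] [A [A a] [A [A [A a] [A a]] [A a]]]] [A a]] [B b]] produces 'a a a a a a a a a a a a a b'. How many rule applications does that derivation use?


Every bracketed nonterminal node [X ...] in the tree is produced by exactly one rule application.
Reading the tree off as a leftmost derivation:
  Step 1: S  =>  A B   (applied S -> A B)
  Step 2: A B  =>  A A B   (applied A -> A A)
  Step 3: A A B  =>  A A A B   (applied A -> A A)
  Step 4: A A A B  =>  A A A A B   (applied A -> A A)
  Step 5: A A A A B  =>  A A A A A B   (applied A -> A A)
  Step 6: A A A A A B  =>  A A A A A A B   (applied A -> A A)
  Step 7: A A A A A A B  =>  a A A A A A B   (applied A -> a)
  Step 8: a A A A A A B  =>  a a A A A A B   (applied A -> a)
  Step 9: a a A A A A B  =>  a a A A A A A B   (applied A -> A A)
  Step 10: a a A A A A A B  =>  a a a A A A A B   (applied A -> a)
  Step 11: a a a A A A A B  =>  a a a a A A A B   (applied A -> a)
  Step 12: a a a a A A A B  =>  a a a a A A A A B   (applied A -> A A)
  Step 13: a a a a A A A A B  =>  a a a a A A A A A B   (applied A -> A A)
  Step 14: a a a a A A A A A B  =>  a a a a a A A A A B   (applied A -> a)
  Step 15: a a a a a A A A A B  =>  a a a a a a A A A B   (applied A -> a)
  Step 16: a a a a a a A A A B  =>  a a a a a a A A A A B   (applied A -> A A)
  Step 17: a a a a a a A A A A B  =>  a a a a a a a A A A B   (applied A -> a)
  Step 18: a a a a a a a A A A B  =>  a a a a a a a a A A B   (applied A -> a)
  Step 19: a a a a a a a a A A B  =>  a a a a a a a a A A A B   (applied A -> A A)
  Step 20: a a a a a a a a A A A B  =>  a a a a a a a a a A A B   (applied A -> a)
  Step 21: a a a a a a a a a A A B  =>  a a a a a a a a a A A A B   (applied A -> A A)
  Step 22: a a a a a a a a a A A A B  =>  a a a a a a a a a A A A A B   (applied A -> A A)
  Step 23: a a a a a a a a a A A A A B  =>  a a a a a a a a a a A A A B   (applied A -> a)
  Step 24: a a a a a a a a a a A A A B  =>  a a a a a a a a a a a A A B   (applied A -> a)
  Step 25: a a a a a a a a a a a A A B  =>  a a a a a a a a a a a a A B   (applied A -> a)
  Step 26: a a a a a a a a a a a a A B  =>  a a a a a a a a a a a a a B   (applied A -> a)
  Step 27: a a a a a a a a a a a a a B  =>  a a a a a a a a a a a a a b   (applied B -> b)
Final yield: a a a a a a a a a a a a a b
Total rewrite steps: 27

27


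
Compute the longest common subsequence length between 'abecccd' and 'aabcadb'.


DP table for LCS of 'abecccd' and 'aabcadb':
       a  a  b  c  a  d  b
    0  0  0  0  0  0  0  0
  a 0  1  1  1  1  1  1  1
  b 0  1  1  2  2  2  2  2
  e 0  1  1  2  2  2  2  2
  c 0  1  1  2  3  3  3  3
  c 0  1  1  2  3  3  3  3
  c 0  1  1  2  3  3  3  3
  d 0  1  1  2  3  3  4  4
LCS: 'abcd'
LCS length = 4

4


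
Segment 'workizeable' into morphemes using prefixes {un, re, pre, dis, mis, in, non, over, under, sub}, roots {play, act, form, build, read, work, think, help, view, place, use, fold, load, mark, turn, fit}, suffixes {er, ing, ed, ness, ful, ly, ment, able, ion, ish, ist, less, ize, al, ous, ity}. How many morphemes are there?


Segmenting 'workizeable' against the inventory:
  'work' -> root (morpheme 1)
  'ize' -> suffix (morpheme 2)
  'able' -> suffix (morpheme 3)
Total morphemes: 3

3


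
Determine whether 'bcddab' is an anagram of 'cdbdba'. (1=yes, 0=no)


Sort characters of 'bcddab': 'abbcdd'
Sort characters of 'cdbdba': 'abbcdd'
Sorted forms match -> they ARE anagrams
Result: 1

1


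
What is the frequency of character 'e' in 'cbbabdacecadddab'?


Scanning 'cbbabdacecadddab' for 'e':
  Position 8: 'e' -> MATCH (count: 1)
Total occurrences of 'e': 1

1


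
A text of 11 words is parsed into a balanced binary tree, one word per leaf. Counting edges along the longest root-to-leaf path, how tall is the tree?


In a balanced binary tree with n leaves the deepest leaf is ceil(log2(n)) edges below the root.
log2(11) = 3.4594
ceil(3.4594) = 4
height (edges) = 4

4


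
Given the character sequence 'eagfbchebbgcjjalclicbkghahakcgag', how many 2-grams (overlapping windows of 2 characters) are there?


String 'eagfbchebbgcjjalclicbkghahakcgag' has length L = 32.
Number of overlapping n-grams = L - n + 1
Substituting: 32 - 2 + 1 = 31

31


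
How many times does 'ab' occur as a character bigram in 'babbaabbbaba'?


Scanning 'babbaabbbaba' for bigram 'ab':
  Position 0: 'ba' -> no
  Position 1: 'ab' -> MATCH
  Position 2: 'bb' -> no
  Position 3: 'ba' -> no
  Position 4: 'aa' -> no
  Position 5: 'ab' -> MATCH
  Position 6: 'bb' -> no
  Position 7: 'bb' -> no
  Position 8: 'ba' -> no
  Position 9: 'ab' -> MATCH
  Position 10: 'ba' -> no
Total matches: 3

3


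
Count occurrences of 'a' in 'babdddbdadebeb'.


Scanning 'babdddbdadebeb' for 'a':
  Position 1: 'a' -> MATCH (count: 1)
  Position 8: 'a' -> MATCH (count: 2)
Total occurrences of 'a': 2

2


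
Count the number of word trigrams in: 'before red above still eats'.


Word trigrams from [5] words:
  Trigram 1: (before red above)
  Trigram 2: (red above still)
  Trigram 3: (above still eats)
Total word trigrams: 5 - 2 = 3

3


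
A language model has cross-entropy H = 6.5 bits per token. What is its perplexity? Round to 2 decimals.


Perplexity formula: PP = 2^H
H = 6.5
PP = 2^6.5
Decompose: 2^6.5 = 2^6 * 2^0.5 = 2^6 * sqrt(2)
2^6 = 64, sqrt(2) ~ 1.4142136
PP ~ 64 * 1.4142136 = 90.5096704
Rounded to 2 decimals: 90.51

90.51


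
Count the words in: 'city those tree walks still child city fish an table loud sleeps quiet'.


Counting words by splitting on spaces:
  Word 1: 'city'
  Word 2: 'those'
  Word 3: 'tree'
  Word 4: 'walks'
  Word 5: 'still'
  Word 6: 'child'
  Word 7: 'city'
  Word 8: 'fish'
  Word 9: 'an'
  Word 10: 'table'
  Word 11: 'loud'
  Word 12: 'sleeps'
  Word 13: 'quiet'
Total words: 13

13


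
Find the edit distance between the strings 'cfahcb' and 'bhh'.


Building DP table for s1='cfahcb' (len 6) and s2='bhh' (len 3):
       b  h  h
    0  1  2  3
  c 1  1  2  3
  f 2  2  2  3
  a 3  3  3  3
  h 4  4  3  3
  c 5  5  4  4
  b 6  5  5  5
Edit distance = dp[6][3] = 5

5


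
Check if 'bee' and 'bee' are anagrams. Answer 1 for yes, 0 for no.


Sort characters of 'bee': 'bee'
Sort characters of 'bee': 'bee'
Sorted forms match -> they ARE anagrams
Result: 1

1


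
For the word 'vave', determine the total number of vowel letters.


Scanning each character of 'vave':
  Position 1: 'v' -> consonant (running count: 0)
  Position 2: 'a' -> vowel (running count: 1)
  Position 3: 'v' -> consonant (running count: 1)
  Position 4: 'e' -> vowel (running count: 2)
Total vowels: 2

2


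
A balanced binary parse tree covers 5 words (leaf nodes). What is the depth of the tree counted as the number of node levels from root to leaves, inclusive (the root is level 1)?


In a balanced binary tree with n leaves the deepest leaf is ceil(log2(n)) edges below the root,
so counting node levels inclusive of root and leaves gives ceil(log2(n)) + 1 levels.
log2(5) = 2.3219
ceil(2.3219) = 3
levels = 3 + 1 = 4

4


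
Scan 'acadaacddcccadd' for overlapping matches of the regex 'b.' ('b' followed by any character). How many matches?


Pattern: b. means 'b' followed by any character.
Scanning 'acadaacddcccadd' position-by-position:
  Pos 0: window 'ac' -> no
  Pos 1: window 'ca' -> no
  Pos 2: window 'ad' -> no
  Pos 3: window 'da' -> no
  Pos 4: window 'aa' -> no
  Pos 5: window 'ac' -> no
  Pos 6: window 'cd' -> no
  Pos 7: window 'dd' -> no
  Pos 8: window 'dc' -> no
  Pos 9: window 'cc' -> no
  Pos 10: window 'cc' -> no
  Pos 11: window 'ca' -> no
  Pos 12: window 'ad' -> no
  Pos 13: window 'dd' -> no
  Pos 14: window 'd' -> no
Total matches: 0

0


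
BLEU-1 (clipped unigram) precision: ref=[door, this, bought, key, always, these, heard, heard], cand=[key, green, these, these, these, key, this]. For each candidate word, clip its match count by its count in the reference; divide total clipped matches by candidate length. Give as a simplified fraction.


Reference word counts: {'always': 1, 'bought': 1, 'door': 1, 'heard': 2, 'key': 1, 'these': 1, 'this': 1}
Checking each candidate word (with clipping):
  'key' -> in reference (ref count 1, used 1/1) -> match (matches: 1)
  'green' -> not in reference -> no match (matches: 1)
  'these' -> in reference (ref count 1, used 1/1) -> match (matches: 2)
  'these' -> ref count 1 already used up (1/1) -> clipped, no match (matches: 2)
  'these' -> ref count 1 already used up (1/1) -> clipped, no match (matches: 2)
  'key' -> ref count 1 already used up (1/1) -> clipped, no match (matches: 2)
  'this' -> in reference (ref count 1, used 1/1) -> match (matches: 3)
Clipped matches: 3, Candidate length: 7
Precision = 3/7

3/7


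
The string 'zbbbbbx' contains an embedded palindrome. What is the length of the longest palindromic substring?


Scanning 'zbbbbbx' for palindromic substrings.
Substring at positions 1-5: 'bbbbb'.
Check: reverse('bbbbb') = 'bbbbb' -> palindrome confirmed.
Neighbouring characters ('z' / 'x') break symmetry, so it cannot extend further.
No longer palindromic substring exists; longest length = 5

5


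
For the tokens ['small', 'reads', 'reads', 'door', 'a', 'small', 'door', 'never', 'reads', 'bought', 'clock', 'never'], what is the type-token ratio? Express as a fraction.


Tokens: 12
Unique types: ('a', 'bought', 'clock', 'door', 'never', 'reads', 'small') = 7
TTR = 7/12
Already in lowest terms.

7/12


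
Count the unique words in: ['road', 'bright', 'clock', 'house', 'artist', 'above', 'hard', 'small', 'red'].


Listing all tokens and tracking unique types:
  Token 1: 'road' -> NEW (unique so far: 1)
  Token 2: 'bright' -> NEW (unique so far: 2)
  Token 3: 'clock' -> NEW (unique so far: 3)
  Token 4: 'house' -> NEW (unique so far: 4)
  Token 5: 'artist' -> NEW (unique so far: 5)
  Token 6: 'above' -> NEW (unique so far: 6)
  Token 7: 'hard' -> NEW (unique so far: 7)
  Token 8: 'small' -> NEW (unique so far: 8)
  Token 9: 'red' -> NEW (unique so far: 9)
Unique types: ('above', 'artist', 'bright', 'clock', 'hard', 'house', 'red', 'road', 'small')
Vocabulary size: 9

9


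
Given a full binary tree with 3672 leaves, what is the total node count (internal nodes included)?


Leaf nodes (terminals): 3672
Internal nodes = n - 1 = 3672 - 1 = 3671
Total = leaves + internal = 3672 + 3671 = 7343

7343


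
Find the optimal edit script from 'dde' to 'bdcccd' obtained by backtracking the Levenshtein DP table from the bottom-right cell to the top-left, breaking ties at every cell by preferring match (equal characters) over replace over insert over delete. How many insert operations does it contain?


Edit distance = 5. Backtracking from cell (3, 6) with preference match > replace > insert > delete,
then listing the resulting alignment 'dde' -> 'bdcccd' left to right:
  Step 1: insert 'b' [insertion #1]
  Step 2: keep 'd'
  Step 3: insert 'c' [insertion #2]
  Step 4: insert 'c' [insertion #3]
  Step 5: replace d->c
  Step 6: replace e->d
Total insertions: 3

3


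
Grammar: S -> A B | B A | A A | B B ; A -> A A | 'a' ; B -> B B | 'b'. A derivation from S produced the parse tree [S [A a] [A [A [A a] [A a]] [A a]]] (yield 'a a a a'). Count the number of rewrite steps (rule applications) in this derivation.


Every bracketed nonterminal node [X ...] in the tree is produced by exactly one rule application.
Reading the tree off as a leftmost derivation:
  Step 1: S  =>  A A   (applied S -> A A)
  Step 2: A A  =>  a A   (applied A -> a)
  Step 3: a A  =>  a A A   (applied A -> A A)
  Step 4: a A A  =>  a A A A   (applied A -> A A)
  Step 5: a A A A  =>  a a A A   (applied A -> a)
  Step 6: a a A A  =>  a a a A   (applied A -> a)
  Step 7: a a a A  =>  a a a a   (applied A -> a)
Final yield: a a a a
Total rewrite steps: 7

7


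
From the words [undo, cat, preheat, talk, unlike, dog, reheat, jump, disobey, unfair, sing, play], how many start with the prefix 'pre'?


Checking each word for prefix 'pre':
  'undo' -> no (count: 0)
  'cat' -> no (count: 0)
  'preheat' -> YES, starts with 'pre' (count: 1)
  'talk' -> no (count: 1)
  'unlike' -> no (count: 1)
  'dog' -> no (count: 1)
  'reheat' -> no (count: 1)
  'jump' -> no (count: 1)
  'disobey' -> no (count: 1)
  'unfair' -> no (count: 1)
  'sing' -> no (count: 1)
  'play' -> no (count: 1)
Total with prefix 'pre': 1

1


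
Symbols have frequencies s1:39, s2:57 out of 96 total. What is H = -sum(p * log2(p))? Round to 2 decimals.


Computing entropy H = -sum(p_i * log2(p_i)):
  s1: p = 39/96 = 0.4062, -p*log2(p) = 0.5279
  s2: p = 57/96 = 0.5938, -p*log2(p) = 0.4465
H = sum of terms = 0.9744
Rounded to 2 decimals: 0.97

0.97


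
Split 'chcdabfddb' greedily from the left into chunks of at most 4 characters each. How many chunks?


'chcdabfddb' has 10 characters.
Chunking with max size 4:
  Chunk 1: 'chcd' (positions 0-3)
  Chunk 2: 'abfd' (positions 4-7)
  Chunk 3: 'db' (positions 8-9)
Total chunks: ceil(10 / 4) = 3

3


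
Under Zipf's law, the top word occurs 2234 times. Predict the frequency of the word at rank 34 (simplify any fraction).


Zipf's law: freq(rank) = f1 / rank
f1 = 2234, rank = 34
freq = 2234 / 34
GCD(2234, 34) = 2
Simplified: 1117/17

1117/17


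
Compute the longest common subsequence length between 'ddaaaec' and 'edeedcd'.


DP table for LCS of 'ddaaaec' and 'edeedcd':
       e  d  e  e  d  c  d
    0  0  0  0  0  0  0  0
  d 0  0  1  1  1  1  1  1
  d 0  0  1  1  1  2  2  2
  a 0  0  1  1  1  2  2  2
  a 0  0  1  1  1  2  2  2
  a 0  0  1  1  1  2  2  2
  e 0  1  1  2  2  2  2  2
  c 0  1  1  2  2  2  3  3
LCS: 'ddc'
LCS length = 3

3


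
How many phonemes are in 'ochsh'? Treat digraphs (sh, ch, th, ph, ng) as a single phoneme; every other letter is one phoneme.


Parsing 'ochsh' greedily, digraphs first:
  'o' -> vowel phoneme (phonemes so far: 1)
  'ch' -> digraph (1 consonant phoneme) (phonemes so far: 2)
  'sh' -> digraph (1 consonant phoneme) (phonemes so far: 3)
Total phonemes: 3

3


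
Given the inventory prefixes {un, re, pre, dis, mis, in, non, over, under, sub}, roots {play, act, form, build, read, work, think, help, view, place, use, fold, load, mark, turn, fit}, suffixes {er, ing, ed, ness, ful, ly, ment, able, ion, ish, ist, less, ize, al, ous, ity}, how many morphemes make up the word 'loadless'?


Segmenting 'loadless' against the inventory:
  'load' -> root (morpheme 1)
  'less' -> suffix (morpheme 2)
Total morphemes: 2

2


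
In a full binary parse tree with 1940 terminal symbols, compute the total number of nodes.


Leaf nodes (terminals): 1940
Internal nodes = n - 1 = 1940 - 1 = 1939
Total = leaves + internal = 1940 + 1939 = 3879

3879


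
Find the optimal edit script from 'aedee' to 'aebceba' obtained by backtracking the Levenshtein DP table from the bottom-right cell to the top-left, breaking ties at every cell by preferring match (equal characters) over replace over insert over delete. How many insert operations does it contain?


Edit distance = 4. Backtracking from cell (5, 7) with preference match > replace > insert > delete,
then listing the resulting alignment 'aedee' -> 'aebceba' left to right:
  Step 1: keep 'a'
  Step 2: keep 'e'
  Step 3: insert 'b' [insertion #1]
  Step 4: replace d->c
  Step 5: keep 'e'
  Step 6: insert 'b' [insertion #2]
  Step 7: replace e->a
Total insertions: 2

2


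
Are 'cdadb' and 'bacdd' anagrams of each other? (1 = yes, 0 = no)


Sort characters of 'cdadb': 'abcdd'
Sort characters of 'bacdd': 'abcdd'
Sorted forms match -> they ARE anagrams
Result: 1

1


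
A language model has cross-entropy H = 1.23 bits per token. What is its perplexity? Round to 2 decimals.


Perplexity formula: PP = 2^H
H = 1.23
PP = 2^1.23
Decompose: 2^1.23 = 2^1 * 2^0.23
2^1 = 2, 2^0.23 ~ 1.1728349
PP ~ 2 * 1.1728349 = 2.3456698
Rounded to 2 decimals: 2.35

2.35


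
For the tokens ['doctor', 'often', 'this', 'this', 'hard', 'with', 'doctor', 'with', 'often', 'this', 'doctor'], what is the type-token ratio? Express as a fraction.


Tokens: 11
Unique types: ('doctor', 'hard', 'often', 'this', 'with') = 5
TTR = 5/11
Already in lowest terms.

5/11


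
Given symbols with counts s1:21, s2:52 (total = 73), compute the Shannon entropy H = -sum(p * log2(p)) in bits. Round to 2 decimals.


Computing entropy H = -sum(p_i * log2(p_i)):
  s1: p = 21/73 = 0.2877, -p*log2(p) = 0.5171
  s2: p = 52/73 = 0.7123, -p*log2(p) = 0.3486
H = sum of terms = 0.8657
Rounded to 2 decimals: 0.87

0.87


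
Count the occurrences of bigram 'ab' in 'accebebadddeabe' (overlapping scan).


Scanning 'accebebadddeabe' for bigram 'ab':
  Position 0: 'ac' -> no
  Position 1: 'cc' -> no
  Position 2: 'ce' -> no
  Position 3: 'eb' -> no
  Position 4: 'be' -> no
  Position 5: 'eb' -> no
  Position 6: 'ba' -> no
  Position 7: 'ad' -> no
  Position 8: 'dd' -> no
  Position 9: 'dd' -> no
  Position 10: 'de' -> no
  Position 11: 'ea' -> no
  Position 12: 'ab' -> MATCH
  Position 13: 'be' -> no
Total matches: 1

1


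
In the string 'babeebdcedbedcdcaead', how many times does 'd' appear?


Scanning 'babeebdcedbedcdcaead' for 'd':
  Position 6: 'd' -> MATCH (count: 1)
  Position 9: 'd' -> MATCH (count: 2)
  Position 12: 'd' -> MATCH (count: 3)
  Position 14: 'd' -> MATCH (count: 4)
  Position 19: 'd' -> MATCH (count: 5)
Total occurrences of 'd': 5

5


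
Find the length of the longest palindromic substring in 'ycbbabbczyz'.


Scanning 'ycbbabbczyz' for palindromic substrings.
Substring at positions 1-7: 'cbbabbc'.
Check: reverse('cbbabbc') = 'cbbabbc' -> palindrome confirmed.
Neighbouring characters ('y' / 'z') break symmetry, so it cannot extend further.
No longer palindromic substring exists; longest length = 7

7


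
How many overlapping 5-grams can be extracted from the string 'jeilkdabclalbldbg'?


String 'jeilkdabclalbldbg' has length L = 17.
Number of overlapping n-grams = L - n + 1
Substituting: 17 - 5 + 1 = 13

13


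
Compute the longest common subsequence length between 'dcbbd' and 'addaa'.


DP table for LCS of 'dcbbd' and 'addaa':
       a  d  d  a  a
    0  0  0  0  0  0
  d 0  0  1  1  1  1
  c 0  0  1  1  1  1
  b 0  0  1  1  1  1
  b 0  0  1  1  1  1
  d 0  0  1  2  2  2
LCS: 'dd'
LCS length = 2

2


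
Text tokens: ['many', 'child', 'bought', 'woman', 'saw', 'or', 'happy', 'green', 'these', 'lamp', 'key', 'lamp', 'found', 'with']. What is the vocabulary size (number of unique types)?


Listing all tokens and tracking unique types:
  Token 1: 'many' -> NEW (unique so far: 1)
  Token 2: 'child' -> NEW (unique so far: 2)
  Token 3: 'bought' -> NEW (unique so far: 3)
  Token 4: 'woman' -> NEW (unique so far: 4)
  Token 5: 'saw' -> NEW (unique so far: 5)
  Token 6: 'or' -> NEW (unique so far: 6)
  Token 7: 'happy' -> NEW (unique so far: 7)
  Token 8: 'green' -> NEW (unique so far: 8)
  Token 9: 'these' -> NEW (unique so far: 9)
  Token 10: 'lamp' -> NEW (unique so far: 10)
  Token 11: 'key' -> NEW (unique so far: 11)
  Token 12: 'lamp' -> duplicate (unique so far: 11)
  Token 13: 'found' -> NEW (unique so far: 12)
  Token 14: 'with' -> NEW (unique so far: 13)
Unique types: ('bought', 'child', 'found', 'green', 'happy', 'key', 'lamp', 'many', 'or', 'saw', 'these', 'with', 'woman')
Vocabulary size: 13

13


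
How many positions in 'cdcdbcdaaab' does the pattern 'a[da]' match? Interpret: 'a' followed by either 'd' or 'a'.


Pattern: a[da] means 'a' followed by either 'd' or 'a'.
Scanning 'cdcdbcdaaab' position-by-position:
  Pos 0: window 'cd' -> no
  Pos 1: window 'dc' -> no
  Pos 2: window 'cd' -> no
  Pos 3: window 'db' -> no
  Pos 4: window 'bc' -> no
  Pos 5: window 'cd' -> no
  Pos 6: window 'da' -> no
  Pos 7: window 'aa' -> MATCH
  Pos 8: window 'aa' -> MATCH
  Pos 9: window 'ab' -> no
  Pos 10: window 'b' -> no
Total matches: 2

2


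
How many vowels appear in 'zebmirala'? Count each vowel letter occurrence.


Scanning each character of 'zebmirala':
  Position 1: 'z' -> consonant (running count: 0)
  Position 2: 'e' -> vowel (running count: 1)
  Position 3: 'b' -> consonant (running count: 1)
  Position 4: 'm' -> consonant (running count: 1)
  Position 5: 'i' -> vowel (running count: 2)
  Position 6: 'r' -> consonant (running count: 2)
  Position 7: 'a' -> vowel (running count: 3)
  Position 8: 'l' -> consonant (running count: 3)
  Position 9: 'a' -> vowel (running count: 4)
Total vowels: 4

4


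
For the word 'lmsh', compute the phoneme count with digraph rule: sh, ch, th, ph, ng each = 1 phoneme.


Parsing 'lmsh' greedily, digraphs first:
  'l' -> consonant phoneme (phonemes so far: 1)
  'm' -> consonant phoneme (phonemes so far: 2)
  'sh' -> digraph (1 consonant phoneme) (phonemes so far: 3)
Total phonemes: 3

3


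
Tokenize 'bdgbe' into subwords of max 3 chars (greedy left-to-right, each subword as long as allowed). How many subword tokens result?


'bdgbe' has 5 characters.
Chunking with max size 3:
  Chunk 1: 'bdg' (positions 0-2)
  Chunk 2: 'be' (positions 3-4)
Total chunks: ceil(5 / 3) = 2

2


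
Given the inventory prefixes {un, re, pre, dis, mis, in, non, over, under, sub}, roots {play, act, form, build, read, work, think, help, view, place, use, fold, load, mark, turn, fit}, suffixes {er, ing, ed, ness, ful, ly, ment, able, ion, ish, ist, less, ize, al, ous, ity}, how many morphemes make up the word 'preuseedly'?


Segmenting 'preuseedly' against the inventory:
  'pre' -> prefix (morpheme 1)
  'use' -> root (morpheme 2)
  'ed' -> suffix (morpheme 3)
  'ly' -> suffix (morpheme 4)
Total morphemes: 4

4


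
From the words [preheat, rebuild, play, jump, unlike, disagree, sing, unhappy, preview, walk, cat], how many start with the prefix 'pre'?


Checking each word for prefix 'pre':
  'preheat' -> YES, starts with 'pre' (count: 1)
  'rebuild' -> no (count: 1)
  'play' -> no (count: 1)
  'jump' -> no (count: 1)
  'unlike' -> no (count: 1)
  'disagree' -> no (count: 1)
  'sing' -> no (count: 1)
  'unhappy' -> no (count: 1)
  'preview' -> YES, starts with 'pre' (count: 2)
  'walk' -> no (count: 2)
  'cat' -> no (count: 2)
Total with prefix 'pre': 2

2


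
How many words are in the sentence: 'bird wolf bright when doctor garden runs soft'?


Counting words by splitting on spaces:
  Word 1: 'bird'
  Word 2: 'wolf'
  Word 3: 'bright'
  Word 4: 'when'
  Word 5: 'doctor'
  Word 6: 'garden'
  Word 7: 'runs'
  Word 8: 'soft'
Total words: 8

8


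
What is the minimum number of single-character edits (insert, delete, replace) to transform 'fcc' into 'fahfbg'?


Building DP table for s1='fcc' (len 3) and s2='fahfbg' (len 6):
       f  a  h  f  b  g
    0  1  2  3  4  5  6
  f 1  0  1  2  3  4  5
  c 2  1  1  2  3  4  5
  c 3  2  2  2  3  4  5
Edit distance = dp[3][6] = 5

5


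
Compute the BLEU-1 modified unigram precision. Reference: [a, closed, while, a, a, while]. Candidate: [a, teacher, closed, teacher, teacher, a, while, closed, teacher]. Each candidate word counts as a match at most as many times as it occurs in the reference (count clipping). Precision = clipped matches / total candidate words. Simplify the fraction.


Reference word counts: {'a': 3, 'closed': 1, 'while': 2}
Checking each candidate word (with clipping):
  'a' -> in reference (ref count 3, used 1/3) -> match (matches: 1)
  'teacher' -> not in reference -> no match (matches: 1)
  'closed' -> in reference (ref count 1, used 1/1) -> match (matches: 2)
  'teacher' -> not in reference -> no match (matches: 2)
  'teacher' -> not in reference -> no match (matches: 2)
  'a' -> in reference (ref count 3, used 2/3) -> match (matches: 3)
  'while' -> in reference (ref count 2, used 1/2) -> match (matches: 4)
  'closed' -> ref count 1 already used up (1/1) -> clipped, no match (matches: 4)
  'teacher' -> not in reference -> no match (matches: 4)
Clipped matches: 4, Candidate length: 9
Precision = 4/9

4/9


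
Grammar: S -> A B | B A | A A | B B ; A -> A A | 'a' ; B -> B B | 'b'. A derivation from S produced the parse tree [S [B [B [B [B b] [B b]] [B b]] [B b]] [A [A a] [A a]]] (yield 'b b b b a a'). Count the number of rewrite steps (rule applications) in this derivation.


Every bracketed nonterminal node [X ...] in the tree is produced by exactly one rule application.
Reading the tree off as a leftmost derivation:
  Step 1: S  =>  B A   (applied S -> B A)
  Step 2: B A  =>  B B A   (applied B -> B B)
  Step 3: B B A  =>  B B B A   (applied B -> B B)
  Step 4: B B B A  =>  B B B B A   (applied B -> B B)
  Step 5: B B B B A  =>  b B B B A   (applied B -> b)
  Step 6: b B B B A  =>  b b B B A   (applied B -> b)
  Step 7: b b B B A  =>  b b b B A   (applied B -> b)
  Step 8: b b b B A  =>  b b b b A   (applied B -> b)
  Step 9: b b b b A  =>  b b b b A A   (applied A -> A A)
  Step 10: b b b b A A  =>  b b b b a A   (applied A -> a)
  Step 11: b b b b a A  =>  b b b b a a   (applied A -> a)
Final yield: b b b b a a
Total rewrite steps: 11

11


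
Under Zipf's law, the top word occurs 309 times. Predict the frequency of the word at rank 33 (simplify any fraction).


Zipf's law: freq(rank) = f1 / rank
f1 = 309, rank = 33
freq = 309 / 33
GCD(309, 33) = 3
Simplified: 103/11

103/11


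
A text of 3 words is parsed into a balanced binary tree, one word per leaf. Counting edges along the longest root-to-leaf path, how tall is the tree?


In a balanced binary tree with n leaves the deepest leaf is ceil(log2(n)) edges below the root.
log2(3) = 1.5850
ceil(1.5850) = 2
height (edges) = 2

2


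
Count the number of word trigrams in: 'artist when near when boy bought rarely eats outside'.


Word trigrams from [9] words:
  Trigram 1: (artist when near)
  Trigram 2: (when near when)
  Trigram 3: (near when boy)
  Trigram 4: (when boy bought)
  Trigram 5: (boy bought rarely)
  Trigram 6: (bought rarely eats)
  Trigram 7: (rarely eats outside)
Total word trigrams: 9 - 2 = 7

7


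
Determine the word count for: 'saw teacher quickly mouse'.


Counting words by splitting on spaces:
  Word 1: 'saw'
  Word 2: 'teacher'
  Word 3: 'quickly'
  Word 4: 'mouse'
Total words: 4

4


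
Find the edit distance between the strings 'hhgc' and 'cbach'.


Building DP table for s1='hhgc' (len 4) and s2='cbach' (len 5):
       c  b  a  c  h
    0  1  2  3  4  5
  h 1  1  2  3  4  4
  h 2  2  2  3  4  4
  g 3  3  3  3  4  5
  c 4  3  4  4  3  4
Edit distance = dp[4][5] = 4

4


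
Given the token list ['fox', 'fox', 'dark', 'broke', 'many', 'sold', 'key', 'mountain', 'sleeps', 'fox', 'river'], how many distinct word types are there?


Listing all tokens and tracking unique types:
  Token 1: 'fox' -> NEW (unique so far: 1)
  Token 2: 'fox' -> duplicate (unique so far: 1)
  Token 3: 'dark' -> NEW (unique so far: 2)
  Token 4: 'broke' -> NEW (unique so far: 3)
  Token 5: 'many' -> NEW (unique so far: 4)
  Token 6: 'sold' -> NEW (unique so far: 5)
  Token 7: 'key' -> NEW (unique so far: 6)
  Token 8: 'mountain' -> NEW (unique so far: 7)
  Token 9: 'sleeps' -> NEW (unique so far: 8)
  Token 10: 'fox' -> duplicate (unique so far: 8)
  Token 11: 'river' -> NEW (unique so far: 9)
Unique types: ('broke', 'dark', 'fox', 'key', 'many', 'mountain', 'river', 'sleeps', 'sold')
Vocabulary size: 9

9


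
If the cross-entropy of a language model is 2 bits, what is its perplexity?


Perplexity formula: PP = 2^H
H = 2
PP = 2^2
Steps: 2^1 = 2, 2^2 = 4
PP = 4

4


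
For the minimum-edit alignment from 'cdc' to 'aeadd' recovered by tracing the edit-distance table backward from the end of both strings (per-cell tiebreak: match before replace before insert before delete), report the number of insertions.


Edit distance = 4. Backtracking from cell (3, 5) with preference match > replace > insert > delete,
then listing the resulting alignment 'cdc' -> 'aeadd' left to right:
  Step 1: insert 'a' [insertion #1]
  Step 2: insert 'e' [insertion #2]
  Step 3: replace c->a
  Step 4: keep 'd'
  Step 5: replace c->d
Total insertions: 2

2


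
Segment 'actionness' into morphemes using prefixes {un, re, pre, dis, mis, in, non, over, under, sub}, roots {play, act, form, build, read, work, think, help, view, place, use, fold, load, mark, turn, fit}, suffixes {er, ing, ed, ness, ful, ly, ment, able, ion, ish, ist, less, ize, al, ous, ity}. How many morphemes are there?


Segmenting 'actionness' against the inventory:
  'act' -> root (morpheme 1)
  'ion' -> suffix (morpheme 2)
  'ness' -> suffix (morpheme 3)
Total morphemes: 3

3


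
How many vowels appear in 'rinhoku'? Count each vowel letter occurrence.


Scanning each character of 'rinhoku':
  Position 1: 'r' -> consonant (running count: 0)
  Position 2: 'i' -> vowel (running count: 1)
  Position 3: 'n' -> consonant (running count: 1)
  Position 4: 'h' -> consonant (running count: 1)
  Position 5: 'o' -> vowel (running count: 2)
  Position 6: 'k' -> consonant (running count: 2)
  Position 7: 'u' -> vowel (running count: 3)
Total vowels: 3

3


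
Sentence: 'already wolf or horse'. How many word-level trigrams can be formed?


Word trigrams from [4] words:
  Trigram 1: (already wolf or)
  Trigram 2: (wolf or horse)
Total word trigrams: 4 - 2 = 2

2


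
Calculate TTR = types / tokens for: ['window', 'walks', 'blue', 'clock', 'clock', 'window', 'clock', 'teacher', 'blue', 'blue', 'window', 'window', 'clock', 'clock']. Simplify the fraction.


Tokens: 14
Unique types: ('blue', 'clock', 'teacher', 'walks', 'window') = 5
TTR = 5/14
Already in lowest terms.

5/14


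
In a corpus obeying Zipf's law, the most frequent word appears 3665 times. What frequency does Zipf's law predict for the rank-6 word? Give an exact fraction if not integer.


Zipf's law: freq(rank) = f1 / rank
f1 = 3665, rank = 6
freq = 3665 / 6
GCD(3665, 6) = 1
Simplified: 3665/6

3665/6


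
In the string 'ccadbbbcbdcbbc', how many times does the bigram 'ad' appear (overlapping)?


Scanning 'ccadbbbcbdcbbc' for bigram 'ad':
  Position 0: 'cc' -> no
  Position 1: 'ca' -> no
  Position 2: 'ad' -> MATCH
  Position 3: 'db' -> no
  Position 4: 'bb' -> no
  Position 5: 'bb' -> no
  Position 6: 'bc' -> no
  Position 7: 'cb' -> no
  Position 8: 'bd' -> no
  Position 9: 'dc' -> no
  Position 10: 'cb' -> no
  Position 11: 'bb' -> no
  Position 12: 'bc' -> no
Total matches: 1

1


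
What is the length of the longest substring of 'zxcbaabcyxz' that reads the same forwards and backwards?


Scanning 'zxcbaabcyxz' for palindromic substrings.
Substring at positions 2-7: 'cbaabc'.
Check: reverse('cbaabc') = 'cbaabc' -> palindrome confirmed.
Neighbouring characters ('x' / 'y') break symmetry, so it cannot extend further.
No longer palindromic substring exists; longest length = 6

6


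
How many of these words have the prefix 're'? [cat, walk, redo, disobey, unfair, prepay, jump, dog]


Checking each word for prefix 're':
  'cat' -> no (count: 0)
  'walk' -> no (count: 0)
  'redo' -> YES, starts with 're' (count: 1)
  'disobey' -> no (count: 1)
  'unfair' -> no (count: 1)
  'prepay' -> no (count: 1)
  'jump' -> no (count: 1)
  'dog' -> no (count: 1)
Total with prefix 're': 1

1


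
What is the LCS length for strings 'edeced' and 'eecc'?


DP table for LCS of 'edeced' and 'eecc':
       e  e  c  c
    0  0  0  0  0
  e 0  1  1  1  1
  d 0  1  1  1  1
  e 0  1  2  2  2
  c 0  1  2  3  3
  e 0  1  2  3  3
  d 0  1  2  3  3
LCS: 'eec'
LCS length = 3

3


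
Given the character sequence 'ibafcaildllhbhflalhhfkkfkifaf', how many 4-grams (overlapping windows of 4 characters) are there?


String 'ibafcaildllhbhflalhhfkkfkifaf' has length L = 29.
Number of overlapping n-grams = L - n + 1
Substituting: 29 - 4 + 1 = 26

26


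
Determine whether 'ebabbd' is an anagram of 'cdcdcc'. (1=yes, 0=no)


Sort characters of 'ebabbd': 'abbbde'
Sort characters of 'cdcdcc': 'ccccdd'
Sorted forms differ -> they are NOT anagrams
Result: 0

0


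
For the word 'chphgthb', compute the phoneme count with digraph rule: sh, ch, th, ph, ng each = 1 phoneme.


Parsing 'chphgthb' greedily, digraphs first:
  'ch' -> digraph (1 consonant phoneme) (phonemes so far: 1)
  'ph' -> digraph (1 consonant phoneme) (phonemes so far: 2)
  'g' -> consonant phoneme (phonemes so far: 3)
  'th' -> digraph (1 consonant phoneme) (phonemes so far: 4)
  'b' -> consonant phoneme (phonemes so far: 5)
Total phonemes: 5

5


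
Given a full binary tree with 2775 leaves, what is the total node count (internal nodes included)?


Leaf nodes (terminals): 2775
Internal nodes = n - 1 = 2775 - 1 = 2774
Total = leaves + internal = 2775 + 2774 = 5549

5549


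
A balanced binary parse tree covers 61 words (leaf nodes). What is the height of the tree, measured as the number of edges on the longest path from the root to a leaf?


In a balanced binary tree with n leaves the deepest leaf is ceil(log2(n)) edges below the root.
log2(61) = 5.9307
ceil(5.9307) = 6
height (edges) = 6

6


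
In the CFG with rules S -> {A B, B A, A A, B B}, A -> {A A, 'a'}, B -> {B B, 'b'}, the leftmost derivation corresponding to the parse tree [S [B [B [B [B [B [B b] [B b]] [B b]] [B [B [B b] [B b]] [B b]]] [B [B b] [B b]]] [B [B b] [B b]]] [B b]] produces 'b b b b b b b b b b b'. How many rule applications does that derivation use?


Every bracketed nonterminal node [X ...] in the tree is produced by exactly one rule application.
Reading the tree off as a leftmost derivation:
  Step 1: S  =>  B B   (applied S -> B B)
  Step 2: B B  =>  B B B   (applied B -> B B)
  Step 3: B B B  =>  B B B B   (applied B -> B B)
  Step 4: B B B B  =>  B B B B B   (applied B -> B B)
  Step 5: B B B B B  =>  B B B B B B   (applied B -> B B)
  Step 6: B B B B B B  =>  B B B B B B B   (applied B -> B B)
  Step 7: B B B B B B B  =>  b B B B B B B   (applied B -> b)
  Step 8: b B B B B B B  =>  b b B B B B B   (applied B -> b)
  Step 9: b b B B B B B  =>  b b b B B B B   (applied B -> b)
  Step 10: b b b B B B B  =>  b b b B B B B B   (applied B -> B B)
  Step 11: b b b B B B B B  =>  b b b B B B B B B   (applied B -> B B)
  Step 12: b b b B B B B B B  =>  b b b b B B B B B   (applied B -> b)
  Step 13: b b b b B B B B B  =>  b b b b b B B B B   (applied B -> b)
  Step 14: b b b b b B B B B  =>  b b b b b b B B B   (applied B -> b)
  Step 15: b b b b b b B B B  =>  b b b b b b B B B B   (applied B -> B B)
  Step 16: b b b b b b B B B B  =>  b b b b b b b B B B   (applied B -> b)
  Step 17: b b b b b b b B B B  =>  b b b b b b b b B B   (applied B -> b)
  Step 18: b b b b b b b b B B  =>  b b b b b b b b B B B   (applied B -> B B)
  Step 19: b b b b b b b b B B B  =>  b b b b b b b b b B B   (applied B -> b)
  Step 20: b b b b b b b b b B B  =>  b b b b b b b b b b B   (applied B -> b)
  Step 21: b b b b b b b b b b B  =>  b b b b b b b b b b b   (applied B -> b)
Final yield: b b b b b b b b b b b
Total rewrite steps: 21

21


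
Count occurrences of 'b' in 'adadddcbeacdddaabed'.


Scanning 'adadddcbeacdddaabed' for 'b':
  Position 7: 'b' -> MATCH (count: 1)
  Position 16: 'b' -> MATCH (count: 2)
Total occurrences of 'b': 2

2


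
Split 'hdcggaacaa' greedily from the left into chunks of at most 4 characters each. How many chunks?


'hdcggaacaa' has 10 characters.
Chunking with max size 4:
  Chunk 1: 'hdcg' (positions 0-3)
  Chunk 2: 'gaac' (positions 4-7)
  Chunk 3: 'aa' (positions 8-9)
Total chunks: ceil(10 / 4) = 3

3


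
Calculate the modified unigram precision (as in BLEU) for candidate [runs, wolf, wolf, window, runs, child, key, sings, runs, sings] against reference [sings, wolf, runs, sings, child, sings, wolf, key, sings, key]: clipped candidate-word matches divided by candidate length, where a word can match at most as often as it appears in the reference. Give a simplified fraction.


Reference word counts: {'child': 1, 'key': 2, 'runs': 1, 'sings': 4, 'wolf': 2}
Checking each candidate word (with clipping):
  'runs' -> in reference (ref count 1, used 1/1) -> match (matches: 1)
  'wolf' -> in reference (ref count 2, used 1/2) -> match (matches: 2)
  'wolf' -> in reference (ref count 2, used 2/2) -> match (matches: 3)
  'window' -> not in reference -> no match (matches: 3)
  'runs' -> ref count 1 already used up (1/1) -> clipped, no match (matches: 3)
  'child' -> in reference (ref count 1, used 1/1) -> match (matches: 4)
  'key' -> in reference (ref count 2, used 1/2) -> match (matches: 5)
  'sings' -> in reference (ref count 4, used 1/4) -> match (matches: 6)
  'runs' -> ref count 1 already used up (1/1) -> clipped, no match (matches: 6)
  'sings' -> in reference (ref count 4, used 2/4) -> match (matches: 7)
Clipped matches: 7, Candidate length: 10
Precision = 7/10

7/10


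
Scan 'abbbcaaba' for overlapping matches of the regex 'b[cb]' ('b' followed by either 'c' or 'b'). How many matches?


Pattern: b[cb] means 'b' followed by either 'c' or 'b'.
Scanning 'abbbcaaba' position-by-position:
  Pos 0: window 'ab' -> no
  Pos 1: window 'bb' -> MATCH
  Pos 2: window 'bb' -> MATCH
  Pos 3: window 'bc' -> MATCH
  Pos 4: window 'ca' -> no
  Pos 5: window 'aa' -> no
  Pos 6: window 'ab' -> no
  Pos 7: window 'ba' -> no
  Pos 8: window 'a' -> no
Total matches: 3

3


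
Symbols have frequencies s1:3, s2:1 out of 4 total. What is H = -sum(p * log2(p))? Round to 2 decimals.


Computing entropy H = -sum(p_i * log2(p_i)):
  s1: p = 3/4 = 0.7500, -p*log2(p) = 0.3113
  s2: p = 1/4 = 0.2500, -p*log2(p) = 0.5000
H = sum of terms = 0.8113
Rounded to 2 decimals: 0.81

0.81


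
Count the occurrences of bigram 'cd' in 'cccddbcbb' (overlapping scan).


Scanning 'cccddbcbb' for bigram 'cd':
  Position 0: 'cc' -> no
  Position 1: 'cc' -> no
  Position 2: 'cd' -> MATCH
  Position 3: 'dd' -> no
  Position 4: 'db' -> no
  Position 5: 'bc' -> no
  Position 6: 'cb' -> no
  Position 7: 'bb' -> no
Total matches: 1

1


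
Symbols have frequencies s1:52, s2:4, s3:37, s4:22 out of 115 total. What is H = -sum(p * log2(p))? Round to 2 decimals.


Computing entropy H = -sum(p_i * log2(p_i)):
  s1: p = 52/115 = 0.4522, -p*log2(p) = 0.5178
  s2: p = 4/115 = 0.0348, -p*log2(p) = 0.1685
  s3: p = 37/115 = 0.3217, -p*log2(p) = 0.5264
  s4: p = 22/115 = 0.1913, -p*log2(p) = 0.4565
H = sum of terms = 1.6692
Rounded to 2 decimals: 1.67

1.67


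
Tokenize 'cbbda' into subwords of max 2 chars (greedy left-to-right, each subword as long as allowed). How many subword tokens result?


'cbbda' has 5 characters.
Chunking with max size 2:
  Chunk 1: 'cb' (positions 0-1)
  Chunk 2: 'bd' (positions 2-3)
  Chunk 3: 'a' (positions 4-4)
Total chunks: ceil(5 / 2) = 3

3
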